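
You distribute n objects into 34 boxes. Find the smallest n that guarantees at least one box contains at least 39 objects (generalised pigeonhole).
n = (39 − 1)·34 + 1 = 1293

By the generalised pigeonhole principle, to guarantee some box contains ≥ r objects we need more than (r − 1) · k objects total. Threshold: n = (r − 1) · k + 1. With r = 39 and k = 34: n = 38 · 34 + 1 = 1292 + 1 = 1293. For n = 1292 = 38 · 34, we can put exactly 38 objects in every box, avoiding 39 in any single one — so 1293 is tight.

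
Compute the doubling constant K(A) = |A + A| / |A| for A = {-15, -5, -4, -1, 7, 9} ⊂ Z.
K = |A + A| / |A| = 19/6

Enumerate A + A = {a + b : a, b ∈ A}. With |A| = 6, there are |A|^2 = 36 ordered sum pairs; collecting distinct values, A + A = {-30, -20, -19, -16, -10, -9, -8, -6, -5, -2, 2, 3, 4, 5, 6, 8, 14, 16, 18}, so |A + A| = 19. Thus K = 19/6. For comparison, the minimum possible |A + A| over all 6-element sets is 2·6 − 1 = 11 (so min K = 11/6), attained only by arithmetic progressions.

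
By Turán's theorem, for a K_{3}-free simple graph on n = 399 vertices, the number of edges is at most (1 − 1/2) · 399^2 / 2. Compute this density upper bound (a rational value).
Turán density bound = (1/2) · 399^2/2 = 159201/4 ≈ 39800.25

Turán's theorem: ex(n, K_{r+1}) is achieved by the complete r-partite Turán graph T(n, r) with parts as balanced as possible, and is at most (1 − 1/r) · n^2/2. For r = 2, n = 399: the density bound is (1/2) · 159201/2 = 159201/4 ≈ 39800.25. The integer-valued extremum is e(T(399, 2)) = 39800, which is strictly less than the density bound 159201/4 since 2 ∤ 399 (the parts of T(399, 2) cannot all be equal).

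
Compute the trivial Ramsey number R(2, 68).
R(2, 68) = 68

R(2, k) = k for all k ≥ 2: in a 2-colouring of K_k, either some edge is red (a red K_2) or all edges are blue (a blue K_k). And K_{67} coloured all-blue has no blue K_68, so R(2, 68) > 67. Hence R(2, 68) = 68.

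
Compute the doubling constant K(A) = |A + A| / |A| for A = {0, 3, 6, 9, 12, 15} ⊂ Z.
K = |A + A| / |A| = 11/6

Enumerate A + A = {a + b : a, b ∈ A}. With |A| = 6, there are |A|^2 = 36 ordered sum pairs; collecting distinct values, A + A = {0, 3, 6, 9, 12, 15, 18, 21, 24, 27, 30}, so |A + A| = 11. Thus K = 11/6. Here |A + A| = 2|A| − 1 = 11, the minimum possible — so K = 11/6 is minimal, which holds iff A is an arithmetic progression.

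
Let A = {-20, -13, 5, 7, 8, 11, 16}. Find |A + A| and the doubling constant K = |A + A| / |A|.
K = |A + A| / |A| = 27/7

Enumerate A + A = {a + b : a, b ∈ A}. With |A| = 7, there are |A|^2 = 49 ordered sum pairs; collecting distinct values, A + A = {-40, -33, -26, -15, -13, -12, -9, -8, -6, -5, -4, -2, 3, 10, 12, 13, 14, 15, 16, 18, 19, 21, 22, 23, 24, 27, 32}, so |A + A| = 27. Thus K = 27/7. For comparison, the minimum possible |A + A| over all 7-element sets is 2·7 − 1 = 13 (so min K = 13/7), attained only by arithmetic progressions.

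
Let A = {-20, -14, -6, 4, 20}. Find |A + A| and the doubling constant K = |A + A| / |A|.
K = |A + A| / |A| = 15/5 = 3

Enumerate A + A = {a + b : a, b ∈ A}. With |A| = 5, there are |A|^2 = 25 ordered sum pairs; collecting distinct values, A + A = {-40, -34, -28, -26, -20, -16, -12, -10, -2, 0, 6, 8, 14, 24, 40}, so |A + A| = 15. Thus K = 15/5 = 3. For comparison, the minimum possible |A + A| over all 5-element sets is 2·5 − 1 = 9 (so min K = 9/5), attained only by arithmetic progressions.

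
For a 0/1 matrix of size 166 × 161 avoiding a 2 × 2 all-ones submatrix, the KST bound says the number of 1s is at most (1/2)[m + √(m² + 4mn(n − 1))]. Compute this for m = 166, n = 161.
z(166, 161; 2, 2) ≤ (1/2)[166 + √(166² + 4·166·161·160)] = (1/2)[166 + √17132196] = 2152.5529

Kővári–Sós–Turán: let r_1, ..., r_166 be the row sums and z = Σ r_i the total number of 1s. Each pair of columns can share at most one row with both entries 1 (else a 2×2 all-ones block appears), so Σ_i C(r_i, 2) ≤ C(161, 2) = 12880. By convexity Σ_i C(r_i, 2) ≥ 166·C(z/166, 2) = z(z − 166)/(2·166), giving z² − 166z − 166·161·160 ≤ 0 and hence z ≤ (1/2)[166 + √(27556 + 4·4276160)] = (1/2)[166 + √17132196] ≈ (1/2)(166 + 4139.1057) = 2152.5529.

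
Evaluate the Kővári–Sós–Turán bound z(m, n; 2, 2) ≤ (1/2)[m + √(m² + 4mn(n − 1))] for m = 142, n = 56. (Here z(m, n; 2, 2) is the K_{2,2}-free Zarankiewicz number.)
z(142, 56; 2, 2) ≤ (1/2)[142 + √(142² + 4·142·56·55)] = (1/2)[142 + √1769604] = 736.1323

Kővári–Sós–Turán: let r_1, ..., r_142 be the row sums and z = Σ r_i the total number of 1s. Each pair of columns can share at most one row with both entries 1 (else a 2×2 all-ones block appears), so Σ_i C(r_i, 2) ≤ C(56, 2) = 1540. By convexity Σ_i C(r_i, 2) ≥ 142·C(z/142, 2) = z(z − 142)/(2·142), giving z² − 142z − 142·56·55 ≤ 0 and hence z ≤ (1/2)[142 + √(20164 + 4·437360)] = (1/2)[142 + √1769604] ≈ (1/2)(142 + 1330.2646) = 736.1323.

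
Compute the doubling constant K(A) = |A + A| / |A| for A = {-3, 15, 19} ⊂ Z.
K = |A + A| / |A| = 6/3 = 2

Enumerate A + A = {a + b : a, b ∈ A}. With |A| = 3, there are |A|^2 = 9 ordered sum pairs; collecting distinct values, A + A = {-6, 12, 16, 30, 34, 38}, so |A + A| = 6. Thus K = 6/3 = 2. For comparison, the minimum possible |A + A| over all 3-element sets is 2·3 − 1 = 5 (so min K = 5/3), attained only by arithmetic progressions.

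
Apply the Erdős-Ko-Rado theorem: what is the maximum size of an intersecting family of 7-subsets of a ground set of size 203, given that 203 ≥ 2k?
max |F| = C(202, 6) = 87544611330

The Erdős-Ko-Rado theorem states: for n ≥ 2k, an intersecting family of k-subsets of an n-element set has size at most C(n − 1, k − 1), with equality for 'star' families {A ⊆ [n] : |A| = k, i ∈ A} (fix an element i). For n = 203, k = 7: C(202, 6) = 87544611330.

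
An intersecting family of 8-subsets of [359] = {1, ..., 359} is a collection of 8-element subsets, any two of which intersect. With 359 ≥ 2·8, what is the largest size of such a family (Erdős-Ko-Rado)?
max |F| = C(358, 7) = 140967724113568

The Erdős-Ko-Rado theorem states: for n ≥ 2k, an intersecting family of k-subsets of an n-element set has size at most C(n − 1, k − 1), with equality for 'star' families {A ⊆ [n] : |A| = k, i ∈ A} (fix an element i). For n = 359, k = 8: C(358, 7) = 140967724113568.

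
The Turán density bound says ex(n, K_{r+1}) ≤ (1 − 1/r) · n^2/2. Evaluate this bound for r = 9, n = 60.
Turán density bound = (8/9) · 60^2/2 = 1600

Turán's theorem: ex(n, K_{r+1}) is achieved by the complete r-partite Turán graph T(n, r) with parts as balanced as possible, and is at most (1 − 1/r) · n^2/2. For r = 9, n = 60: the density bound is (8/9) · 3600/2 = 1600. The integer-valued extremum is e(T(60, 9)) = 1599, which is strictly less than the density bound 1600 since 9 ∤ 60 (the parts of T(60, 9) cannot all be equal).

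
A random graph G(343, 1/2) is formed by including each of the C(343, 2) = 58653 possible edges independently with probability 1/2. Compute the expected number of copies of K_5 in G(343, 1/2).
E[# K_5] = C(343, 5) · (1/2)^C(5, 2) = 38421292833 / 2^10 ≈ 37520793.782227

For each 5-subset S of vertices (there are C(343, 5) = 38421292833 such S), let X_S = 1 if S induces a K_5 (all C(5, 2) = 10 edges present). Then P(X_S = 1) = (1/2)^10 = 1/1024. By linearity of expectation, E[# K_5] = C(343, 5) · (1/2)^10 = 38421292833 / 1024 ≈ 37520793.782227.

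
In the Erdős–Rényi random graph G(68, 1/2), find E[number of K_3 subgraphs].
E[# K_3] = C(68, 3) · (1/2)^C(3, 2) = 50116 / 2^3 = 12529/2 = 6264.5

For each 3-subset S of vertices (there are C(68, 3) = 50116 such S), let X_S = 1 if S induces a K_3 (all C(3, 2) = 3 edges present). Then P(X_S = 1) = (1/2)^3 = 1/8. By linearity of expectation, E[# K_3] = C(68, 3) · (1/2)^3 = 50116 / 8 = 12529/2 = 6264.5.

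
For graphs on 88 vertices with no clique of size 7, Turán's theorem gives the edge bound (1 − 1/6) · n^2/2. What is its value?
Turán density bound = (5/6) · 88^2/2 = 9680/3 ≈ 3226.6667

Turán's theorem: ex(n, K_{r+1}) is achieved by the complete r-partite Turán graph T(n, r) with parts as balanced as possible, and is at most (1 − 1/r) · n^2/2. For r = 6, n = 88: the density bound is (5/6) · 7744/2 = 9680/3 ≈ 3226.6667. The integer-valued extremum is e(T(88, 6)) = 3226, which is strictly less than the density bound 9680/3 since 6 ∤ 88 (the parts of T(88, 6) cannot all be equal).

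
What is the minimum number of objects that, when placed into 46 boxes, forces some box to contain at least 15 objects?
n = (15 − 1)·46 + 1 = 645

By the generalised pigeonhole principle, to guarantee some box contains ≥ r objects we need more than (r − 1) · k objects total. Threshold: n = (r − 1) · k + 1. With r = 15 and k = 46: n = 14 · 46 + 1 = 644 + 1 = 645. For n = 644 = 14 · 46, we can put exactly 14 objects in every box, avoiding 15 in any single one — so 645 is tight.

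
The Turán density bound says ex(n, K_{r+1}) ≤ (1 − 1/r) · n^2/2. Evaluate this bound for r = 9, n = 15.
Turán density bound = (8/9) · 15^2/2 = 100

Turán's theorem: ex(n, K_{r+1}) is achieved by the complete r-partite Turán graph T(n, r) with parts as balanced as possible, and is at most (1 − 1/r) · n^2/2. For r = 9, n = 15: the density bound is (8/9) · 225/2 = 100. The integer-valued extremum is e(T(15, 9)) = 99, which is strictly less than the density bound 100 since 9 ∤ 15 (the parts of T(15, 9) cannot all be equal).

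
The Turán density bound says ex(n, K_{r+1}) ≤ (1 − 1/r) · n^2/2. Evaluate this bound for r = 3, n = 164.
Turán density bound = (2/3) · 164^2/2 = 26896/3 ≈ 8965.3333

Turán's theorem: ex(n, K_{r+1}) is achieved by the complete r-partite Turán graph T(n, r) with parts as balanced as possible, and is at most (1 − 1/r) · n^2/2. For r = 3, n = 164: the density bound is (2/3) · 26896/2 = 26896/3 ≈ 8965.3333. The integer-valued extremum is e(T(164, 3)) = 8965, which is strictly less than the density bound 26896/3 since 3 ∤ 164 (the parts of T(164, 3) cannot all be equal).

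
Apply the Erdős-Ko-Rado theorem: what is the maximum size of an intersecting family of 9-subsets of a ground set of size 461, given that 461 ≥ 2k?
max |F| = C(460, 8) = 46769418051435495

The Erdős-Ko-Rado theorem states: for n ≥ 2k, an intersecting family of k-subsets of an n-element set has size at most C(n − 1, k − 1), with equality for 'star' families {A ⊆ [n] : |A| = k, i ∈ A} (fix an element i). For n = 461, k = 9: C(460, 8) = 46769418051435495.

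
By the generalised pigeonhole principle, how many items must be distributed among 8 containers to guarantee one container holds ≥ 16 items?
n = (16 − 1)·8 + 1 = 121

By the generalised pigeonhole principle, to guarantee some box contains ≥ r objects we need more than (r − 1) · k objects total. Threshold: n = (r − 1) · k + 1. With r = 16 and k = 8: n = 15 · 8 + 1 = 120 + 1 = 121. For n = 120 = 15 · 8, we can put exactly 15 objects in every box, avoiding 16 in any single one — so 121 is tight.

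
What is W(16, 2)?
W(16, 2) = 16 + 1 = 17

A 2-term AP is any pair of integers, so a monochromatic 2-AP exists iff some colour is used at least twice. With 16 colours, the colouring i ↦ i on {1, ..., 16} uses each colour once, avoiding any monochromatic pair, so W(16, 2) > 16. For {1, ..., 17}, pigeonhole forces two integers of the same colour, which form a monochromatic 2-AP. Hence W(16, 2) = 17.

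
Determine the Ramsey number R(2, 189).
R(2, 189) = 189

R(2, k) = k for all k ≥ 2: in a 2-colouring of K_k, either some edge is red (a red K_2) or all edges are blue (a blue K_k). And K_{188} coloured all-blue has no blue K_189, so R(2, 189) > 188. Hence R(2, 189) = 189.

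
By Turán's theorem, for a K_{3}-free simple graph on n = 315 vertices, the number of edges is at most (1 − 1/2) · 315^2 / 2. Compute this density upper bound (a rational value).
Turán density bound = (1/2) · 315^2/2 = 99225/4 ≈ 24806.25

Turán's theorem: ex(n, K_{r+1}) is achieved by the complete r-partite Turán graph T(n, r) with parts as balanced as possible, and is at most (1 − 1/r) · n^2/2. For r = 2, n = 315: the density bound is (1/2) · 99225/2 = 99225/4 ≈ 24806.25. The integer-valued extremum is e(T(315, 2)) = 24806, which is strictly less than the density bound 99225/4 since 2 ∤ 315 (the parts of T(315, 2) cannot all be equal).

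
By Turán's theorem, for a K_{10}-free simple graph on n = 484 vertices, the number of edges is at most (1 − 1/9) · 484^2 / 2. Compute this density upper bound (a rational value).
Turán density bound = (8/9) · 484^2/2 = 937024/9 ≈ 104113.7778

Turán's theorem: ex(n, K_{r+1}) is achieved by the complete r-partite Turán graph T(n, r) with parts as balanced as possible, and is at most (1 − 1/r) · n^2/2. For r = 9, n = 484: the density bound is (8/9) · 234256/2 = 937024/9 ≈ 104113.7778. The integer-valued extremum is e(T(484, 9)) = 104113, which is strictly less than the density bound 937024/9 since 9 ∤ 484 (the parts of T(484, 9) cannot all be equal).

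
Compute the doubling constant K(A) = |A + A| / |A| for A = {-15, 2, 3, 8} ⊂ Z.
K = |A + A| / |A| = 10/4 = 5/2

Enumerate A + A = {a + b : a, b ∈ A}. With |A| = 4, there are |A|^2 = 16 ordered sum pairs; collecting distinct values, A + A = {-30, -13, -12, -7, 4, 5, 6, 10, 11, 16}, so |A + A| = 10. Thus K = 10/4 = 5/2. For comparison, the minimum possible |A + A| over all 4-element sets is 2·4 − 1 = 7 (so min K = 7/4), attained only by arithmetic progressions.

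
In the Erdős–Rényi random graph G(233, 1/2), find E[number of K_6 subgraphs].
E[# K_6] = C(233, 6) · (1/2)^C(6, 2) = 208267524388 / 2^15 = 52066881097/8192 ≈ 6355820.446411

For each 6-subset S of vertices (there are C(233, 6) = 208267524388 such S), let X_S = 1 if S induces a K_6 (all C(6, 2) = 15 edges present). Then P(X_S = 1) = (1/2)^15 = 1/32768. By linearity of expectation, E[# K_6] = C(233, 6) · (1/2)^15 = 208267524388 / 32768 = 52066881097/8192 ≈ 6355820.446411.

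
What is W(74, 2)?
W(74, 2) = 74 + 1 = 75

A 2-term AP is any pair of integers, so a monochromatic 2-AP exists iff some colour is used at least twice. With 74 colours, the colouring i ↦ i on {1, ..., 74} uses each colour once, avoiding any monochromatic pair, so W(74, 2) > 74. For {1, ..., 75}, pigeonhole forces two integers of the same colour, which form a monochromatic 2-AP. Hence W(74, 2) = 75.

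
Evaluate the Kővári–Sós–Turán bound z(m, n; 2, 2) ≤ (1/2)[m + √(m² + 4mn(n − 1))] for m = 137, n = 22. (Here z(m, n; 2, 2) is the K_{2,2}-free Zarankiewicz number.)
z(137, 22; 2, 2) ≤ (1/2)[137 + √(137² + 4·137·22·21)] = (1/2)[137 + √271945] = 329.2417

Kővári–Sós–Turán: let r_1, ..., r_137 be the row sums and z = Σ r_i the total number of 1s. Each pair of columns can share at most one row with both entries 1 (else a 2×2 all-ones block appears), so Σ_i C(r_i, 2) ≤ C(22, 2) = 231. By convexity Σ_i C(r_i, 2) ≥ 137·C(z/137, 2) = z(z − 137)/(2·137), giving z² − 137z − 137·22·21 ≤ 0 and hence z ≤ (1/2)[137 + √(18769 + 4·63294)] = (1/2)[137 + √271945] ≈ (1/2)(137 + 521.4835) = 329.2417.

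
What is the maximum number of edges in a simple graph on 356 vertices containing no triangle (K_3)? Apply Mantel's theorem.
ex(356, K_3) = ⌊356^2/4⌋ = 31684

Mantel (1907): a triangle-free graph on n vertices has at most ⌊n^2/4⌋ edges, with equality for the complete bipartite graph K_{⌊n/2⌋, ⌈n/2⌉}. For n = 356: ⌊356^2/4⌋ = ⌊126736/4⌋ = 31684. The extremal graph is K_{178, 178}, which has 178·178 = 31684 edges.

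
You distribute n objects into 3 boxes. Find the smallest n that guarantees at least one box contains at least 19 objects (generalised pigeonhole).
n = (19 − 1)·3 + 1 = 55

By the generalised pigeonhole principle, to guarantee some box contains ≥ r objects we need more than (r − 1) · k objects total. Threshold: n = (r − 1) · k + 1. With r = 19 and k = 3: n = 18 · 3 + 1 = 54 + 1 = 55. For n = 54 = 18 · 3, we can put exactly 18 objects in every box, avoiding 19 in any single one — so 55 is tight.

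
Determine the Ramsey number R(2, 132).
R(2, 132) = 132

R(2, k) = k for all k ≥ 2: in a 2-colouring of K_k, either some edge is red (a red K_2) or all edges are blue (a blue K_k). And K_{131} coloured all-blue has no blue K_132, so R(2, 132) > 131. Hence R(2, 132) = 132.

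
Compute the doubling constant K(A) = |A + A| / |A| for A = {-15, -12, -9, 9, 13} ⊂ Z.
K = |A + A| / |A| = 14/5

Enumerate A + A = {a + b : a, b ∈ A}. With |A| = 5, there are |A|^2 = 25 ordered sum pairs; collecting distinct values, A + A = {-30, -27, -24, -21, -18, -6, -3, -2, 0, 1, 4, 18, 22, 26}, so |A + A| = 14. Thus K = 14/5. For comparison, the minimum possible |A + A| over all 5-element sets is 2·5 − 1 = 9 (so min K = 9/5), attained only by arithmetic progressions.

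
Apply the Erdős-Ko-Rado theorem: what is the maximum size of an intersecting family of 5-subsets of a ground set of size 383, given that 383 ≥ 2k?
max |F| = C(382, 4) = 873373285

Erdős-Ko-Rado (1961): when n ≥ 2k, max |F| = C(n−1, k−1). The bound is attained by the star {A : i ∈ A} for any fixed i ∈ [n]. Here C(383−1, 5−1) = C(382, 4) = 873373285.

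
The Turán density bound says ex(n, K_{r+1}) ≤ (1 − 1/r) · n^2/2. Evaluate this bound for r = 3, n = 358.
Turán density bound = (2/3) · 358^2/2 = 128164/3 ≈ 42721.3333

Turán's theorem: ex(n, K_{r+1}) is achieved by the complete r-partite Turán graph T(n, r) with parts as balanced as possible, and is at most (1 − 1/r) · n^2/2. For r = 3, n = 358: the density bound is (2/3) · 128164/2 = 128164/3 ≈ 42721.3333. The integer-valued extremum is e(T(358, 3)) = 42721, which is strictly less than the density bound 128164/3 since 3 ∤ 358 (the parts of T(358, 3) cannot all be equal).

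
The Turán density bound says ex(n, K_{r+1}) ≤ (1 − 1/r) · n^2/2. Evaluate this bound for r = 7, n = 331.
Turán density bound = (6/7) · 331^2/2 = 328683/7 ≈ 46954.7143

Turán's theorem: ex(n, K_{r+1}) is achieved by the complete r-partite Turán graph T(n, r) with parts as balanced as possible, and is at most (1 − 1/r) · n^2/2. For r = 7, n = 331: the density bound is (6/7) · 109561/2 = 328683/7 ≈ 46954.7143. The integer-valued extremum is e(T(331, 7)) = 46954, which is strictly less than the density bound 328683/7 since 7 ∤ 331 (the parts of T(331, 7) cannot all be equal).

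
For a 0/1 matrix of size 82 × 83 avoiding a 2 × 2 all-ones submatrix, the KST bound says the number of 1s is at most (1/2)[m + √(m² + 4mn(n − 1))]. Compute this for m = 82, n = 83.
z(82, 83; 2, 2) ≤ (1/2)[82 + √(82² + 4·82·83·82)] = (1/2)[82 + √2239092] = 789.1798

Kővári–Sós–Turán: let r_1, ..., r_82 be the row sums and z = Σ r_i the total number of 1s. Each pair of columns can share at most one row with both entries 1 (else a 2×2 all-ones block appears), so Σ_i C(r_i, 2) ≤ C(83, 2) = 3403. By convexity Σ_i C(r_i, 2) ≥ 82·C(z/82, 2) = z(z − 82)/(2·82), giving z² − 82z − 82·83·82 ≤ 0 and hence z ≤ (1/2)[82 + √(6724 + 4·558092)] = (1/2)[82 + √2239092] ≈ (1/2)(82 + 1496.3596) = 789.1798.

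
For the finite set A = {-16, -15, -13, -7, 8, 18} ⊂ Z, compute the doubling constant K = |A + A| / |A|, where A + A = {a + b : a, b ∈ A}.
K = |A + A| / |A| = 21/6 = 7/2

Enumerate A + A = {a + b : a, b ∈ A}. With |A| = 6, there are |A|^2 = 36 ordered sum pairs; collecting distinct values, A + A = {-32, -31, -30, -29, -28, -26, -23, -22, -20, -14, -8, -7, -5, 1, 2, 3, 5, 11, 16, 26, 36}, so |A + A| = 21. Thus K = 21/6 = 7/2. For comparison, the minimum possible |A + A| over all 6-element sets is 2·6 − 1 = 11 (so min K = 11/6), attained only by arithmetic progressions.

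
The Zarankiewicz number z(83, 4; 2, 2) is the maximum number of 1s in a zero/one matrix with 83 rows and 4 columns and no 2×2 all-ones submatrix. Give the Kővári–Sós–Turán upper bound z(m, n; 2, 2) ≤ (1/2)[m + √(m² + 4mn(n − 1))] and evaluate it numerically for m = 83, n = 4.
z(83, 4; 2, 2) ≤ (1/2)[83 + √(83² + 4·83·4·3)] = (1/2)[83 + √10873] = 93.6368

Kővári–Sós–Turán: let r_1, ..., r_83 be the row sums and z = Σ r_i the total number of 1s. Each pair of columns can share at most one row with both entries 1 (else a 2×2 all-ones block appears), so Σ_i C(r_i, 2) ≤ C(4, 2) = 6. By convexity Σ_i C(r_i, 2) ≥ 83·C(z/83, 2) = z(z − 83)/(2·83), giving z² − 83z − 83·4·3 ≤ 0 and hence z ≤ (1/2)[83 + √(6889 + 4·996)] = (1/2)[83 + √10873] ≈ (1/2)(83 + 104.2737) = 93.6368.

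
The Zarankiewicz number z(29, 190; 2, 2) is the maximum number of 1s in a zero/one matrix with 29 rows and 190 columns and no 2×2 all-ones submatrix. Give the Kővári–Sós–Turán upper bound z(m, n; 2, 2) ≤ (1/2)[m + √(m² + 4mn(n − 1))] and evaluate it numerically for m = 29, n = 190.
z(29, 190; 2, 2) ≤ (1/2)[29 + √(29² + 4·29·190·189)] = (1/2)[29 + √4166401] = 1035.0882

Kővári–Sós–Turán: let r_1, ..., r_29 be the row sums and z = Σ r_i the total number of 1s. Each pair of columns can share at most one row with both entries 1 (else a 2×2 all-ones block appears), so Σ_i C(r_i, 2) ≤ C(190, 2) = 17955. By convexity Σ_i C(r_i, 2) ≥ 29·C(z/29, 2) = z(z − 29)/(2·29), giving z² − 29z − 29·190·189 ≤ 0 and hence z ≤ (1/2)[29 + √(841 + 4·1041390)] = (1/2)[29 + √4166401] ≈ (1/2)(29 + 2041.1764) = 1035.0882.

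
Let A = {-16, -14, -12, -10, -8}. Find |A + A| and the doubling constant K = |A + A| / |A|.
K = |A + A| / |A| = 9/5

Enumerate A + A = {a + b : a, b ∈ A}. With |A| = 5, there are |A|^2 = 25 ordered sum pairs; collecting distinct values, A + A = {-32, -30, -28, -26, -24, -22, -20, -18, -16}, so |A + A| = 9. Thus K = 9/5. Here |A + A| = 2|A| − 1 = 9, the minimum possible — so K = 9/5 is minimal, which holds iff A is an arithmetic progression.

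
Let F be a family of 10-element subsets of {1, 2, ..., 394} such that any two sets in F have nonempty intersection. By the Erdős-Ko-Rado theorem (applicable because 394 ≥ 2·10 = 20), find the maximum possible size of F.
max |F| = C(393, 9) = 561949481790441745

Erdős-Ko-Rado (1961): when n ≥ 2k, max |F| = C(n−1, k−1). The bound is attained by the star {A : i ∈ A} for any fixed i ∈ [n]. Here C(394−1, 10−1) = C(393, 9) = 561949481790441745.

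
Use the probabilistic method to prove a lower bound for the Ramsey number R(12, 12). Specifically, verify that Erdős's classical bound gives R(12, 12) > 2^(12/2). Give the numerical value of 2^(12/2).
2^(12/2) = 64; so R(12, 12) > 64

Colour each edge of K_n uniformly at random with red/blue. The expected number of monochromatic K_12 is C(n, 12) · 2 · 2^(−C(12,2)). If C(n, 12) · 2^(1 − C(12,2)) < 1, then with positive probability no monochromatic K_12 exists, so R(12, 12) > n. The standard estimate C(n, 12) ≤ n^12/12! shows this inequality holds whenever n ≤ 2^(12/2) (since 12! · 2^(C(12,2) − 1) > 2^(12^2/2) ≥ n^12). Hence R(12, 12) > 2^(12/2) = 64.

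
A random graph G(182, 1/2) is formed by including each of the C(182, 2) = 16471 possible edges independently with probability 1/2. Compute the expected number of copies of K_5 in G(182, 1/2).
E[# K_5] = C(182, 5) · (1/2)^C(5, 2) = 1574397006 / 2^10 = 787198503/512 ≈ 1537497.076172

For each 5-subset S of vertices (there are C(182, 5) = 1574397006 such S), let X_S = 1 if S induces a K_5 (all C(5, 2) = 10 edges present). Then P(X_S = 1) = (1/2)^10 = 1/1024. By linearity of expectation, E[# K_5] = C(182, 5) · (1/2)^10 = 1574397006 / 1024 = 787198503/512 ≈ 1537497.076172.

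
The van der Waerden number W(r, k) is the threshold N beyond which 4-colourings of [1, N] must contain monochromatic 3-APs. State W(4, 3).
W(4, 3) = 76

W(4, 3) = 76. The lower bound W(4, 3) > 75 comes from an explicit good 4-colouring of [1, 75]; the upper bound W(4, 3) ≤ 76 was verified by exhaustive search over 4-colourings of [1, 76].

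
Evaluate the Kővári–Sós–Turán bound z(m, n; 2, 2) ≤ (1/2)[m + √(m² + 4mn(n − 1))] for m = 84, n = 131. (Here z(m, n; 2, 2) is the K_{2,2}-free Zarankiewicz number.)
z(84, 131; 2, 2) ≤ (1/2)[84 + √(84² + 4·84·131·130)] = (1/2)[84 + √5729136] = 1238.7807

Kővári–Sós–Turán: let r_1, ..., r_84 be the row sums and z = Σ r_i the total number of 1s. Each pair of columns can share at most one row with both entries 1 (else a 2×2 all-ones block appears), so Σ_i C(r_i, 2) ≤ C(131, 2) = 8515. By convexity Σ_i C(r_i, 2) ≥ 84·C(z/84, 2) = z(z − 84)/(2·84), giving z² − 84z − 84·131·130 ≤ 0 and hence z ≤ (1/2)[84 + √(7056 + 4·1430520)] = (1/2)[84 + √5729136] ≈ (1/2)(84 + 2393.5614) = 1238.7807.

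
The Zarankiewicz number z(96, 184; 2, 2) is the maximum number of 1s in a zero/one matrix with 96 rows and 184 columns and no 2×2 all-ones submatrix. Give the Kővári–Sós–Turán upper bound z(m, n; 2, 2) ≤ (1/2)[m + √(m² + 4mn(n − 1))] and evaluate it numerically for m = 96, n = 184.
z(96, 184; 2, 2) ≤ (1/2)[96 + √(96² + 4·96·184·183)] = (1/2)[96 + √12939264] = 1846.5594

Kővári–Sós–Turán: let r_1, ..., r_96 be the row sums and z = Σ r_i the total number of 1s. Each pair of columns can share at most one row with both entries 1 (else a 2×2 all-ones block appears), so Σ_i C(r_i, 2) ≤ C(184, 2) = 16836. By convexity Σ_i C(r_i, 2) ≥ 96·C(z/96, 2) = z(z − 96)/(2·96), giving z² − 96z − 96·184·183 ≤ 0 and hence z ≤ (1/2)[96 + √(9216 + 4·3232512)] = (1/2)[96 + √12939264] ≈ (1/2)(96 + 3597.1188) = 1846.5594.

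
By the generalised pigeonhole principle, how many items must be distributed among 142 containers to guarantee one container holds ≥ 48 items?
n = (48 − 1)·142 + 1 = 6675

By the generalised pigeonhole principle, to guarantee some box contains ≥ r objects we need more than (r − 1) · k objects total. Threshold: n = (r − 1) · k + 1. With r = 48 and k = 142: n = 47 · 142 + 1 = 6674 + 1 = 6675. For n = 6674 = 47 · 142, we can put exactly 47 objects in every box, avoiding 48 in any single one — so 6675 is tight.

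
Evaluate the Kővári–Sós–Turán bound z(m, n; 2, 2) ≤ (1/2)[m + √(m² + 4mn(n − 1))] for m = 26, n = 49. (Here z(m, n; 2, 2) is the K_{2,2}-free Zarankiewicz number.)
z(26, 49; 2, 2) ≤ (1/2)[26 + √(26² + 4·26·49·48)] = (1/2)[26 + √245284] = 260.6308

Kővári–Sós–Turán: let r_1, ..., r_26 be the row sums and z = Σ r_i the total number of 1s. Each pair of columns can share at most one row with both entries 1 (else a 2×2 all-ones block appears), so Σ_i C(r_i, 2) ≤ C(49, 2) = 1176. By convexity Σ_i C(r_i, 2) ≥ 26·C(z/26, 2) = z(z − 26)/(2·26), giving z² − 26z − 26·49·48 ≤ 0 and hence z ≤ (1/2)[26 + √(676 + 4·61152)] = (1/2)[26 + √245284] ≈ (1/2)(26 + 495.2615) = 260.6308.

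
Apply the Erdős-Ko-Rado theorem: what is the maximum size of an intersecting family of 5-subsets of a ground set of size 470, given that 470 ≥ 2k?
max |F| = C(469, 4) = 1990262001

The Erdős-Ko-Rado theorem states: for n ≥ 2k, an intersecting family of k-subsets of an n-element set has size at most C(n − 1, k − 1), with equality for 'star' families {A ⊆ [n] : |A| = k, i ∈ A} (fix an element i). For n = 470, k = 5: C(469, 4) = 1990262001.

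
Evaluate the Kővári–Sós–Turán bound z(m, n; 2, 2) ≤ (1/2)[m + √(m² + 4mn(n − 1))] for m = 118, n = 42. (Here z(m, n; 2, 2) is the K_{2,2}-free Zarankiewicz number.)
z(118, 42; 2, 2) ≤ (1/2)[118 + √(118² + 4·118·42·41)] = (1/2)[118 + √826708] = 513.6174

Kővári–Sós–Turán: let r_1, ..., r_118 be the row sums and z = Σ r_i the total number of 1s. Each pair of columns can share at most one row with both entries 1 (else a 2×2 all-ones block appears), so Σ_i C(r_i, 2) ≤ C(42, 2) = 861. By convexity Σ_i C(r_i, 2) ≥ 118·C(z/118, 2) = z(z − 118)/(2·118), giving z² − 118z − 118·42·41 ≤ 0 and hence z ≤ (1/2)[118 + √(13924 + 4·203196)] = (1/2)[118 + √826708] ≈ (1/2)(118 + 909.2348) = 513.6174.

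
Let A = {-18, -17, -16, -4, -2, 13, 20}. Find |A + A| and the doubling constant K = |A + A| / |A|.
K = |A + A| / |A| = 25/7

Enumerate A + A = {a + b : a, b ∈ A}. With |A| = 7, there are |A|^2 = 49 ordered sum pairs; collecting distinct values, A + A = {-36, -35, -34, -33, -32, -22, -21, -20, -19, -18, -8, -6, -5, -4, -3, 2, 3, 4, 9, 11, 16, 18, 26, 33, 40}, so |A + A| = 25. Thus K = 25/7. For comparison, the minimum possible |A + A| over all 7-element sets is 2·7 − 1 = 13 (so min K = 13/7), attained only by arithmetic progressions.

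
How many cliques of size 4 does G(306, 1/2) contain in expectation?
E[# K_4] = C(306, 4) · (1/2)^C(4, 2) = 358200540 / 2^6 = 89550135/16 = 5596883.4375

For each 4-subset S of vertices (there are C(306, 4) = 358200540 such S), let X_S = 1 if S induces a K_4 (all C(4, 2) = 6 edges present). Then P(X_S = 1) = (1/2)^6 = 1/64. By linearity of expectation, E[# K_4] = C(306, 4) · (1/2)^6 = 358200540 / 64 = 89550135/16 = 5596883.4375.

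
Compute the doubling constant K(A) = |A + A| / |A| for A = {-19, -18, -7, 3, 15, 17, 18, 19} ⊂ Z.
K = |A + A| / |A| = 31/8

Enumerate A + A = {a + b : a, b ∈ A}. With |A| = 8, there are |A|^2 = 64 ordered sum pairs; collecting distinct values, A + A = {-38, -37, -36, -26, -25, -16, -15, -14, -4, -3, -2, -1, 0, 1, 6, 8, 10, 11, 12, 18, 20, 21, 22, 30, 32, 33, 34, 35, 36, 37, 38}, so |A + A| = 31. Thus K = 31/8. For comparison, the minimum possible |A + A| over all 8-element sets is 2·8 − 1 = 15 (so min K = 15/8), attained only by arithmetic progressions.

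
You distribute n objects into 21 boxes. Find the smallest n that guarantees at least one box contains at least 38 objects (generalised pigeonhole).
n = (38 − 1)·21 + 1 = 778

By the generalised pigeonhole principle, to guarantee some box contains ≥ r objects we need more than (r − 1) · k objects total. Threshold: n = (r − 1) · k + 1. With r = 38 and k = 21: n = 37 · 21 + 1 = 777 + 1 = 778. For n = 777 = 37 · 21, we can put exactly 37 objects in every box, avoiding 38 in any single one — so 778 is tight.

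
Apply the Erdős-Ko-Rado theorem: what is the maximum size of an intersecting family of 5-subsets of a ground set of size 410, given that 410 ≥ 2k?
max |F| = C(409, 4) = 1148927626

Erdős-Ko-Rado (1961): when n ≥ 2k, max |F| = C(n−1, k−1). The bound is attained by the star {A : i ∈ A} for any fixed i ∈ [n]. Here C(410−1, 5−1) = C(409, 4) = 1148927626.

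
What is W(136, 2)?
W(136, 2) = 136 + 1 = 137

A 2-term AP is any pair of integers, so a monochromatic 2-AP exists iff some colour is used at least twice. With 136 colours, the colouring i ↦ i on {1, ..., 136} uses each colour once, avoiding any monochromatic pair, so W(136, 2) > 136. For {1, ..., 137}, pigeonhole forces two integers of the same colour, which form a monochromatic 2-AP. Hence W(136, 2) = 137.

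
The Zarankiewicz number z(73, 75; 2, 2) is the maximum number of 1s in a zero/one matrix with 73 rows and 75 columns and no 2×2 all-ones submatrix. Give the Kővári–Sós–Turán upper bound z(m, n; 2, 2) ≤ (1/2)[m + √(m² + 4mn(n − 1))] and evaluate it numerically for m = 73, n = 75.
z(73, 75; 2, 2) ≤ (1/2)[73 + √(73² + 4·73·75·74)] = (1/2)[73 + √1625929] = 674.0596

Kővári–Sós–Turán: let r_1, ..., r_73 be the row sums and z = Σ r_i the total number of 1s. Each pair of columns can share at most one row with both entries 1 (else a 2×2 all-ones block appears), so Σ_i C(r_i, 2) ≤ C(75, 2) = 2775. By convexity Σ_i C(r_i, 2) ≥ 73·C(z/73, 2) = z(z − 73)/(2·73), giving z² − 73z − 73·75·74 ≤ 0 and hence z ≤ (1/2)[73 + √(5329 + 4·405150)] = (1/2)[73 + √1625929] ≈ (1/2)(73 + 1275.1192) = 674.0596.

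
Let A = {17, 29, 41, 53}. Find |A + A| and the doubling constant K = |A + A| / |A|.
K = |A + A| / |A| = 7/4

Enumerate A + A = {a + b : a, b ∈ A}. With |A| = 4, there are |A|^2 = 16 ordered sum pairs; collecting distinct values, A + A = {34, 46, 58, 70, 82, 94, 106}, so |A + A| = 7. Thus K = 7/4. Here |A + A| = 2|A| − 1 = 7, the minimum possible — so K = 7/4 is minimal, which holds iff A is an arithmetic progression.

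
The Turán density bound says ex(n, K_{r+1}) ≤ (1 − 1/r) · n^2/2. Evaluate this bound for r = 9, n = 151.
Turán density bound = (8/9) · 151^2/2 = 91204/9 ≈ 10133.7778

Turán's theorem: ex(n, K_{r+1}) is achieved by the complete r-partite Turán graph T(n, r) with parts as balanced as possible, and is at most (1 − 1/r) · n^2/2. For r = 9, n = 151: the density bound is (8/9) · 22801/2 = 91204/9 ≈ 10133.7778. The integer-valued extremum is e(T(151, 9)) = 10133, which is strictly less than the density bound 91204/9 since 9 ∤ 151 (the parts of T(151, 9) cannot all be equal).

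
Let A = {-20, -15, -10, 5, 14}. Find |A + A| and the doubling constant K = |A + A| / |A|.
K = |A + A| / |A| = 14/5

Enumerate A + A = {a + b : a, b ∈ A}. With |A| = 5, there are |A|^2 = 25 ordered sum pairs; collecting distinct values, A + A = {-40, -35, -30, -25, -20, -15, -10, -6, -5, -1, 4, 10, 19, 28}, so |A + A| = 14. Thus K = 14/5. For comparison, the minimum possible |A + A| over all 5-element sets is 2·5 − 1 = 9 (so min K = 9/5), attained only by arithmetic progressions.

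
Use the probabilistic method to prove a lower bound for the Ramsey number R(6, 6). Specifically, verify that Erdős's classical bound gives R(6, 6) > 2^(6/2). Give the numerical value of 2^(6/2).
2^(6/2) = 8; so R(6, 6) > 8

Colour each edge of K_n uniformly at random with red/blue. The expected number of monochromatic K_6 is C(n, 6) · 2 · 2^(−C(6,2)). If C(n, 6) · 2^(1 − C(6,2)) < 1, then with positive probability no monochromatic K_6 exists, so R(6, 6) > n. The standard estimate C(n, 6) ≤ n^6/6! shows this inequality holds whenever n ≤ 2^(6/2) (since 6! · 2^(C(6,2) − 1) > 2^(6^2/2) ≥ n^6). Hence R(6, 6) > 2^(6/2) = 8.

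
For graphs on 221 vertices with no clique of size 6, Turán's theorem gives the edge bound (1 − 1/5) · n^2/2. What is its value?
Turán density bound = (4/5) · 221^2/2 = 97682/5 ≈ 19536.4

Turán's theorem: ex(n, K_{r+1}) is achieved by the complete r-partite Turán graph T(n, r) with parts as balanced as possible, and is at most (1 − 1/r) · n^2/2. For r = 5, n = 221: the density bound is (4/5) · 48841/2 = 97682/5 ≈ 19536.4. The integer-valued extremum is e(T(221, 5)) = 19536, which is strictly less than the density bound 97682/5 since 5 ∤ 221 (the parts of T(221, 5) cannot all be equal).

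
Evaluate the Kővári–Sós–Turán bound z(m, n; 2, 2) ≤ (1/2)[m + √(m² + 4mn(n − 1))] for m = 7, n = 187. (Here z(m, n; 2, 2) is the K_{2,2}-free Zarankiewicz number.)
z(7, 187; 2, 2) ≤ (1/2)[7 + √(7² + 4·7·187·186)] = (1/2)[7 + √973945] = 496.9433

Kővári–Sós–Turán: let r_1, ..., r_7 be the row sums and z = Σ r_i the total number of 1s. Each pair of columns can share at most one row with both entries 1 (else a 2×2 all-ones block appears), so Σ_i C(r_i, 2) ≤ C(187, 2) = 17391. By convexity Σ_i C(r_i, 2) ≥ 7·C(z/7, 2) = z(z − 7)/(2·7), giving z² − 7z − 7·187·186 ≤ 0 and hence z ≤ (1/2)[7 + √(49 + 4·243474)] = (1/2)[7 + √973945] ≈ (1/2)(7 + 986.8865) = 496.9433.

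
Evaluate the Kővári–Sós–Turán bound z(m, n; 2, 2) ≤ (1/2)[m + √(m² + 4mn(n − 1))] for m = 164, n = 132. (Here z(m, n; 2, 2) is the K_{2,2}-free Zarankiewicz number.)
z(164, 132; 2, 2) ≤ (1/2)[164 + √(164² + 4·164·132·131)] = (1/2)[164 + √11370448] = 1768.0047

Kővári–Sós–Turán: let r_1, ..., r_164 be the row sums and z = Σ r_i the total number of 1s. Each pair of columns can share at most one row with both entries 1 (else a 2×2 all-ones block appears), so Σ_i C(r_i, 2) ≤ C(132, 2) = 8646. By convexity Σ_i C(r_i, 2) ≥ 164·C(z/164, 2) = z(z − 164)/(2·164), giving z² − 164z − 164·132·131 ≤ 0 and hence z ≤ (1/2)[164 + √(26896 + 4·2835888)] = (1/2)[164 + √11370448] ≈ (1/2)(164 + 3372.0095) = 1768.0047.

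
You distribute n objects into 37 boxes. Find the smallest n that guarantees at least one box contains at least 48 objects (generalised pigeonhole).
n = (48 − 1)·37 + 1 = 1740

By the generalised pigeonhole principle, to guarantee some box contains ≥ r objects we need more than (r − 1) · k objects total. Threshold: n = (r − 1) · k + 1. With r = 48 and k = 37: n = 47 · 37 + 1 = 1739 + 1 = 1740. For n = 1739 = 47 · 37, we can put exactly 47 objects in every box, avoiding 48 in any single one — so 1740 is tight.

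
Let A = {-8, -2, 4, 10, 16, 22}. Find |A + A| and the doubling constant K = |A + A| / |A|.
K = |A + A| / |A| = 11/6

Enumerate A + A = {a + b : a, b ∈ A}. With |A| = 6, there are |A|^2 = 36 ordered sum pairs; collecting distinct values, A + A = {-16, -10, -4, 2, 8, 14, 20, 26, 32, 38, 44}, so |A + A| = 11. Thus K = 11/6. Here |A + A| = 2|A| − 1 = 11, the minimum possible — so K = 11/6 is minimal, which holds iff A is an arithmetic progression.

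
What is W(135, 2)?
W(135, 2) = 135 + 1 = 136

A 2-term AP is any pair of integers, so a monochromatic 2-AP exists iff some colour is used at least twice. With 135 colours, the colouring i ↦ i on {1, ..., 135} uses each colour once, avoiding any monochromatic pair, so W(135, 2) > 135. For {1, ..., 136}, pigeonhole forces two integers of the same colour, which form a monochromatic 2-AP. Hence W(135, 2) = 136.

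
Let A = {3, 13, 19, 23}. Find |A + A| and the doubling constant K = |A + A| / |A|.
K = |A + A| / |A| = 9/4

Enumerate A + A = {a + b : a, b ∈ A}. With |A| = 4, there are |A|^2 = 16 ordered sum pairs; collecting distinct values, A + A = {6, 16, 22, 26, 32, 36, 38, 42, 46}, so |A + A| = 9. Thus K = 9/4. For comparison, the minimum possible |A + A| over all 4-element sets is 2·4 − 1 = 7 (so min K = 7/4), attained only by arithmetic progressions.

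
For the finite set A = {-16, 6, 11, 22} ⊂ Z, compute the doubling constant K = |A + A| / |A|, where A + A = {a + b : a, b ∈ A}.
K = |A + A| / |A| = 10/4 = 5/2

Enumerate A + A = {a + b : a, b ∈ A}. With |A| = 4, there are |A|^2 = 16 ordered sum pairs; collecting distinct values, A + A = {-32, -10, -5, 6, 12, 17, 22, 28, 33, 44}, so |A + A| = 10. Thus K = 10/4 = 5/2. For comparison, the minimum possible |A + A| over all 4-element sets is 2·4 − 1 = 7 (so min K = 7/4), attained only by arithmetic progressions.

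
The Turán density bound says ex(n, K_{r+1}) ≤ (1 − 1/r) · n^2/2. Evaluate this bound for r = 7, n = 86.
Turán density bound = (6/7) · 86^2/2 = 22188/7 ≈ 3169.7143

Turán's theorem: ex(n, K_{r+1}) is achieved by the complete r-partite Turán graph T(n, r) with parts as balanced as possible, and is at most (1 − 1/r) · n^2/2. For r = 7, n = 86: the density bound is (6/7) · 7396/2 = 22188/7 ≈ 3169.7143. The integer-valued extremum is e(T(86, 7)) = 3169, which is strictly less than the density bound 22188/7 since 7 ∤ 86 (the parts of T(86, 7) cannot all be equal).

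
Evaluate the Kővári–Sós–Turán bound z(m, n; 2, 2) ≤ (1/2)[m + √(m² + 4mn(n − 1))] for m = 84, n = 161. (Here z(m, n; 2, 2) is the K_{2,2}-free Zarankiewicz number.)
z(84, 161; 2, 2) ≤ (1/2)[84 + √(84² + 4·84·161·160)] = (1/2)[84 + √8662416] = 1513.5991

Kővári–Sós–Turán: let r_1, ..., r_84 be the row sums and z = Σ r_i the total number of 1s. Each pair of columns can share at most one row with both entries 1 (else a 2×2 all-ones block appears), so Σ_i C(r_i, 2) ≤ C(161, 2) = 12880. By convexity Σ_i C(r_i, 2) ≥ 84·C(z/84, 2) = z(z − 84)/(2·84), giving z² − 84z − 84·161·160 ≤ 0 and hence z ≤ (1/2)[84 + √(7056 + 4·2163840)] = (1/2)[84 + √8662416] ≈ (1/2)(84 + 2943.1983) = 1513.5991.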